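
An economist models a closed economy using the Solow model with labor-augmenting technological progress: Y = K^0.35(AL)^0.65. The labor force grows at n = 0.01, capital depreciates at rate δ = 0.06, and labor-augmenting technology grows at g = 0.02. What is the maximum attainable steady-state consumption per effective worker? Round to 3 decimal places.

Capital per effective worker breaks even when investment replaces (n + g + δ)·k; here n + g + δ = 0.09.
Golden rule sets MPK = n+g+δ: 0.35·k^(0.35−1) = 0.09, so k_gold = (0.35/0.09)^(1/0.65) ≈ 8.0802.
y_gold = 8.0802^0.35 ≈ 2.0778.
c_gold = y_gold − (n+g+δ)·k_gold = 2.0778 − 0.09·8.0802 ≈ 1.3506.

c_gold ≈ 1.351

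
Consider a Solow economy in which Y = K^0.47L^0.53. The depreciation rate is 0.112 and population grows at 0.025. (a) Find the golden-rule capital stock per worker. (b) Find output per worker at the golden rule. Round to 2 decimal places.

Break-even investment rate: n + δ = 0.025 + 0.112 = 0.137.
Golden rule sets MPK = n+δ: 0.47·k^(0.47−1) = 0.137, so k_gold = (0.47/0.137)^(1/0.53) ≈ 10.2364.
y_gold = 10.2364^0.47 ≈ 2.9838.

(a) k_gold ≈ 10.24; (b) y_gold ≈ 2.98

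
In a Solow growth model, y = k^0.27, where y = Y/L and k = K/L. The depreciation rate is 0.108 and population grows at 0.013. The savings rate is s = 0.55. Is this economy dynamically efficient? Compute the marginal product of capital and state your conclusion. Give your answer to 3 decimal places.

dynamically inefficient; MPK ≈ 0.059

n + δ = 0.013 + 0.108 = 0.121.
Steady-state k*: s·k^0.27 = 0.121·k gives k* = (0.55/0.121)^(1/0.73) ≈ 7.9578.
MPK = 0.27·7.9578^(-0.73) ≈ 0.0594.
MPK < n+δ = 0.121, so the economy is dynamically inefficient (over-saving).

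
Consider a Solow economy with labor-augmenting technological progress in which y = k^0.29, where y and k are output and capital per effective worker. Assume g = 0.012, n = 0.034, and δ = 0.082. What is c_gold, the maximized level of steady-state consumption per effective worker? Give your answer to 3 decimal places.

c_gold ≈ 0.992

Break-even investment rate: n + g + δ = 0.034 + 0.012 + 0.082 = 0.128.
Golden rule sets MPK = n+g+δ: 0.29·k^(0.29−1) = 0.128, so k_gold = (0.29/0.128)^(1/0.71) ≈ 3.1642.
y_gold = 3.1642^0.29 ≈ 1.3966.
c_gold = y_gold − (n+g+δ)·k_gold = 1.3966 − 0.128·3.1642 ≈ 0.9916.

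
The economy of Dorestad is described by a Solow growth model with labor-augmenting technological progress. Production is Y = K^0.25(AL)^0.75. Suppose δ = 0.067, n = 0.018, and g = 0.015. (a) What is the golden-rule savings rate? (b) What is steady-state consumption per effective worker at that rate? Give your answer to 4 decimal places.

(a) s_gold = 0.2500; (b) c_gold ≈ 1.0179

Break-even investment rate: n + g + δ = 0.018 + 0.015 + 0.067 = 0.1.
For Cobb-Douglas, s_gold equals capital's share: s_gold = 0.25.
Setting f'(k) = n+g+δ gives 0.25·k^(0.25−1) = 0.1, hence k_gold = (0.25/0.1)^(1/0.75) ≈ 3.3930.
y_gold = 3.3930^0.25 ≈ 1.3572; c_gold = (1−0.25)·y_gold ≈ 1.0179.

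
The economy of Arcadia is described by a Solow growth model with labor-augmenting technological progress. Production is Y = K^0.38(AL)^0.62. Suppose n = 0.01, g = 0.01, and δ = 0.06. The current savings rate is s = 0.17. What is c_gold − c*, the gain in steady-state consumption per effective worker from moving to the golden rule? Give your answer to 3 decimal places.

Δc ≈ 0.294

Capital per effective worker breaks even when investment replaces (n + g + δ)·k; here n + g + δ = 0.08.
Current steady state (s = 0.17): k* = (0.17/0.08)^(1/0.62) ≈ 3.3729, y* = 3.3729^0.38 ≈ 1.5872, c* = (1−0.17)·1.5872 ≈ 1.3174.
Golden rule sets MPK = n+g+δ: 0.38·k^(0.38−1) = 0.08, so k_gold = (0.38/0.08)^(1/0.62) ≈ 12.3436.
y_gold = 12.3436^0.38 ≈ 2.5986, c_gold = y_gold − 0.08·k_gold ≈ 1.6112.
Gain: Δc = 1.6112 − 1.3174 ≈ 0.2938.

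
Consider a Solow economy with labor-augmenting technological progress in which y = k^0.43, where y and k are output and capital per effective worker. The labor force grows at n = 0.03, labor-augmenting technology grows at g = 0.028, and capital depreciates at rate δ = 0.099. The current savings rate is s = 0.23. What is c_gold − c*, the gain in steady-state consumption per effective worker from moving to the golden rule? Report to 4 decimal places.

Δc ≈ 0.1919

The effective depreciation rate is n + g + δ = 0.03 + 0.028 + 0.099 = 0.157.
Current steady state (s = 0.23): k* = (0.23/0.157)^(1/0.57) ≈ 1.9540, y* = 1.9540^0.43 ≈ 1.3338, c* = (1−0.23)·1.3338 ≈ 1.0270.
Golden rule sets MPK = n+g+δ: 0.43·k^(0.43−1) = 0.157, so k_gold = (0.43/0.157)^(1/0.57) ≈ 5.8569.
y_gold = 5.8569^0.43 ≈ 2.1384, c_gold = y_gold − 0.157·k_gold ≈ 1.2189.
Gain: Δc = 1.2189 − 1.0270 ≈ 0.1919.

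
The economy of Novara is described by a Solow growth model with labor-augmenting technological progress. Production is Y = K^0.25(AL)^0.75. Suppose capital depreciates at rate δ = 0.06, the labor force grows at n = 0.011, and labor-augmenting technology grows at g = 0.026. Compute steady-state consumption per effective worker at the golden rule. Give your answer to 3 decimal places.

Break-even investment rate: n + g + δ = 0.011 + 0.026 + 0.06 = 0.097.
Golden rule sets MPK = n+g+δ: 0.25·k^(0.25−1) = 0.097, so k_gold = (0.25/0.097)^(1/0.75) ≈ 3.5337.
y_gold = 3.5337^0.25 ≈ 1.3711.
c_gold = y_gold − (n+g+δ)·k_gold = 1.3711 − 0.097·3.5337 ≈ 1.0283.

c_gold ≈ 1.028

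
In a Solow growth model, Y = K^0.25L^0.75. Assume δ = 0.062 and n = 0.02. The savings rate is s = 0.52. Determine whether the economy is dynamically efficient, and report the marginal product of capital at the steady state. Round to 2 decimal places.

n + δ = 0.02 + 0.062 = 0.082.
Steady-state k*: s·k^0.25 = 0.082·k gives k* = (0.52/0.082)^(1/0.75) ≈ 11.7378.
MPK = 0.25·11.7378^(-0.75) ≈ 0.0394.
MPK < n+δ = 0.082, so the economy is dynamically inefficient (over-saving).

dynamically inefficient; MPK ≈ 0.04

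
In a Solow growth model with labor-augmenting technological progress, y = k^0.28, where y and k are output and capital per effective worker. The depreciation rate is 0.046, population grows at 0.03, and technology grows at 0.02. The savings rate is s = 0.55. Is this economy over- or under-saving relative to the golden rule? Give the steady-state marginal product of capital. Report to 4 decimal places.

Break-even investment rate: n + g + δ = 0.03 + 0.02 + 0.046 = 0.096.
Steady-state k*: s·k^0.28 = 0.096·k gives k* = (0.55/0.096)^(1/0.72) ≈ 11.2955.
MPK = 0.28·11.2955^(-0.72) ≈ 0.0489.
MPK < n+g+δ = 0.096, so the economy is dynamically inefficient (over-saving).

over-saving; MPK ≈ 0.0489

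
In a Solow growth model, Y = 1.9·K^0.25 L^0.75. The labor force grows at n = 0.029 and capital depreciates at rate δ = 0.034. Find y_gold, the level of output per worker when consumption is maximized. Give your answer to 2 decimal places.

y_gold ≈ 3.73

n + δ = 0.029 + 0.034 = 0.063.
Setting f'(k) = n+δ gives 0.25·1.9·k^(0.25−1) = 0.063, hence k_gold = (0.25·1.9/0.063)^(1/0.75) ≈ 14.7844.
Output: y_gold = 1.9·k_gold^0.25 = 1.9·14.7844^0.25 ≈ 3.7257.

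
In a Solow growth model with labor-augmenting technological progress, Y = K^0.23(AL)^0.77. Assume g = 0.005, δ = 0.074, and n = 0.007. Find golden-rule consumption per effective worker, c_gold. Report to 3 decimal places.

c_gold ≈ 1.033

Break-even investment rate: n + g + δ = 0.007 + 0.005 + 0.074 = 0.086.
Maximizing c = f(k) − (n+g+δ)·k gives f'(k) = n+g+δ, i.e. 0.23·k^(0.23−1) = 0.086, so k_gold = (0.23/0.086)^(1/0.77) ≈ 3.5879.
y_gold = 3.5879^0.23 ≈ 1.3416.
c_gold = y_gold − (n+g+δ)·k_gold = 1.3416 − 0.086·3.5879 ≈ 1.0330.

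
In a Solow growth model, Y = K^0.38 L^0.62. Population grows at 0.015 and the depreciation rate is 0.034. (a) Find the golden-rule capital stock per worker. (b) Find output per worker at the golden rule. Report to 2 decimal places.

(a) k_gold ≈ 27.22; (b) y_gold ≈ 3.51

The effective depreciation rate is n + δ = 0.015 + 0.034 = 0.049.
At the golden rule the marginal product of capital equals n+δ: 0.38·k^(0.38−1) = 0.049. Solving, k_gold = (0.38/0.049)^(1/0.62) ≈ 27.2156.
y_gold = 27.2156^0.38 ≈ 3.5094.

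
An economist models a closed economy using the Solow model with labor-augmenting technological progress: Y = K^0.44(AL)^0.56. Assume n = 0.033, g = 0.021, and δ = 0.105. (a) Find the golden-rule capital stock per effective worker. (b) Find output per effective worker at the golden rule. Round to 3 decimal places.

(a) k_gold ≈ 6.157; (b) y_gold ≈ 2.225

The effective depreciation rate is n + g + δ = 0.033 + 0.021 + 0.105 = 0.159.
Golden rule sets MPK = n+g+δ: 0.44·k^(0.44−1) = 0.159, so k_gold = (0.44/0.159)^(1/0.56) ≈ 6.1572.
y_gold = 6.1572^0.44 ≈ 2.2250.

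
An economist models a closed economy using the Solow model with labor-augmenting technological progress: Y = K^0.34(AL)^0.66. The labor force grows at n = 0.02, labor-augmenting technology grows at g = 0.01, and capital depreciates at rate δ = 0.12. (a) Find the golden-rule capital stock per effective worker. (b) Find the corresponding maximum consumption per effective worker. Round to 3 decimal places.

Capital per effective worker breaks even when investment replaces (n + g + δ)·k; here n + g + δ = 0.15.
Maximizing c = f(k) − (n+g+δ)·k gives f'(k) = n+g+δ, i.e. 0.34·k^(0.34−1) = 0.15, so k_gold = (0.34/0.15)^(1/0.66) ≈ 3.4551.
y_gold = 3.4551^0.34 ≈ 1.5243; c_gold = y_gold − 0.15·k_gold ≈ 1.0061.

(a) k_gold ≈ 3.455; (b) c_gold ≈ 1.006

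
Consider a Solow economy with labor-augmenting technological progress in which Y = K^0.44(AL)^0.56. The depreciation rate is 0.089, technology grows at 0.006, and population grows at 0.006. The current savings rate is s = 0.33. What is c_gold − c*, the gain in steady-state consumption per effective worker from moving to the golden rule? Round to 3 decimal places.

n + g + δ = 0.006 + 0.006 + 0.089 = 0.101.
Current steady state (s = 0.33): k* = (0.33/0.101)^(1/0.56) ≈ 8.2833, y* = 8.2833^0.44 ≈ 2.5352, c* = (1−0.33)·2.5352 ≈ 1.6986.
At the golden rule the marginal product of capital equals n+g+δ: 0.44·k^(0.44−1) = 0.101. Solving, k_gold = (0.44/0.101)^(1/0.56) ≈ 13.8454.
y_gold = 13.8454^0.44 ≈ 3.1782, c_gold = y_gold − 0.101·k_gold ≈ 1.7798.
Gain: Δc = 1.7798 − 1.6986 ≈ 0.0812.

Δc ≈ 0.081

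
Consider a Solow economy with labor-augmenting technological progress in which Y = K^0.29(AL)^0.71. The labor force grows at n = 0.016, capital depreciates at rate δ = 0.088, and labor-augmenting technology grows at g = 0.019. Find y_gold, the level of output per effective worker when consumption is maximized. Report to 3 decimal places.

y_gold ≈ 1.420

Capital per effective worker breaks even when investment replaces (n + g + δ)·k; here n + g + δ = 0.123.
Setting f'(k) = n+g+δ gives 0.29·k^(0.29−1) = 0.123, hence k_gold = (0.29/0.123)^(1/0.71) ≈ 3.3469.
Output: y_gold = k_gold^0.29 = 3.3469^0.29 ≈ 1.4195.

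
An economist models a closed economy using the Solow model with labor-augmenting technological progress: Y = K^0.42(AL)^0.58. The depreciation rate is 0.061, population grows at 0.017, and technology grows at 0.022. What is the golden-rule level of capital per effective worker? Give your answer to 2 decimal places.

n + g + δ = 0.017 + 0.022 + 0.061 = 0.1.
Setting f'(k) = n+g+δ gives 0.42·k^(0.42−1) = 0.1, hence k_gold = (0.42/0.1)^(1/0.58) ≈ 11.8732.

k_gold ≈ 11.87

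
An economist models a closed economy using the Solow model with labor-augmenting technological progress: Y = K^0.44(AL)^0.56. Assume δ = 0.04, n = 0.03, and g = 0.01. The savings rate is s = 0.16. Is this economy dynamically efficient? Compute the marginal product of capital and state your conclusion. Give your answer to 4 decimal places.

dynamically efficient; MPK ≈ 0.2200

Break-even investment rate: n + g + δ = 0.03 + 0.01 + 0.04 = 0.08.
Steady-state k*: s·k^0.44 = 0.08·k gives k* = (0.16/0.08)^(1/0.56) ≈ 3.4479.
MPK = 0.44·3.4479^(-0.56) ≈ 0.2200.
MPK > n+g+δ = 0.08, so the economy is dynamically efficient (under-saving).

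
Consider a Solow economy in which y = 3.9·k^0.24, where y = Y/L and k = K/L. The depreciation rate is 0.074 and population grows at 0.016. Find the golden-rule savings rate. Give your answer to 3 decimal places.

The effective depreciation rate is n + δ = 0.016 + 0.074 = 0.09.
At the golden rule MPK = n+δ, and in any Cobb-Douglas steady state s = (n+δ)·k/y = MPK·k/y = capital's share 0.24.

s_gold = 0.240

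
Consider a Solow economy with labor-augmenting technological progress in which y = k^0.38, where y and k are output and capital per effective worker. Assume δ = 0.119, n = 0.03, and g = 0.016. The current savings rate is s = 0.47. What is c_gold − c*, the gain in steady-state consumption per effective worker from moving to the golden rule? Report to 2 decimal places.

Δc ≈ 0.03

Break-even investment rate: n + g + δ = 0.03 + 0.016 + 0.119 = 0.165.
Current steady state (s = 0.47): k* = (0.47/0.165)^(1/0.62) ≈ 5.4106, y* = 5.4106^0.38 ≈ 1.8995, c* = (1−0.47)·1.8995 ≈ 1.0067.
Maximizing c = f(k) − (n+g+δ)·k gives f'(k) = n+g+δ, i.e. 0.38·k^(0.38−1) = 0.165, so k_gold = (0.38/0.165)^(1/0.62) ≈ 3.8402.
y_gold = 3.8402^0.38 ≈ 1.6675, c_gold = y_gold − 0.165·k_gold ≈ 1.0338.
Gain: Δc = 1.0338 − 1.0067 ≈ 0.0271.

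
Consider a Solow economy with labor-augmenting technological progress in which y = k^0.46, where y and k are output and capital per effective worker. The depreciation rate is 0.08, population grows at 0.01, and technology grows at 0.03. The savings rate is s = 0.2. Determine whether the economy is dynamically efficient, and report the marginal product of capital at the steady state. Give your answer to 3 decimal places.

dynamically efficient; MPK ≈ 0.276

Break-even investment rate: n + g + δ = 0.01 + 0.03 + 0.08 = 0.12.
Steady-state k*: s·k^0.46 = 0.12·k gives k* = (0.2/0.12)^(1/0.54) ≈ 2.5753.
MPK = 0.46·2.5753^(-0.54) ≈ 0.2760.
MPK > n+g+δ = 0.12, so the economy is dynamically efficient (under-saving).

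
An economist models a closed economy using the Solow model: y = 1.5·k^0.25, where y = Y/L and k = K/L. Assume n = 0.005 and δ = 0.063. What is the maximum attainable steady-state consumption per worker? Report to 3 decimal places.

c_gold ≈ 1.988

Capital per worker breaks even when investment replaces (n + δ)·k; here n + δ = 0.068.
At the golden rule the marginal product of capital equals n+δ: 0.25·1.5·k^(0.25−1) = 0.068. Solving, k_gold = (0.25·1.5/0.068)^(1/0.75) ≈ 9.7431.
y_gold = 1.5·9.7431^0.25 ≈ 2.6501.
c_gold = y_gold − (n+δ)·k_gold = 2.6501 − 0.068·9.7431 ≈ 1.9876.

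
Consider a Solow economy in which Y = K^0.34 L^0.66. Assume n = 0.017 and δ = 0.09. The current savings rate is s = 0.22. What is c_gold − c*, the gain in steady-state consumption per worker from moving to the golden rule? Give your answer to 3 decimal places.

Break-even investment rate: n + δ = 0.017 + 0.09 = 0.107.
Current steady state (s = 0.22): k* = (0.22/0.107)^(1/0.66) ≈ 2.9806, y* = 2.9806^0.34 ≈ 1.4496, c* = (1−0.22)·1.4496 ≈ 1.1307.
Golden rule sets MPK = n+δ: 0.34·k^(0.34−1) = 0.107, so k_gold = (0.34/0.107)^(1/0.66) ≈ 5.7643.
y_gold = 5.7643^0.34 ≈ 1.8141, c_gold = y_gold − 0.107·k_gold ≈ 1.1973.
Gain: Δc = 1.1973 − 1.1307 ≈ 0.0666.

Δc ≈ 0.067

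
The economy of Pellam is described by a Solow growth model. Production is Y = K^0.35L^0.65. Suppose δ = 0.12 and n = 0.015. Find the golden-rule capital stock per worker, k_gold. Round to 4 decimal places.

k_gold ≈ 4.3303

n + δ = 0.015 + 0.12 = 0.135.
Maximizing c = f(k) − (n+δ)·k gives f'(k) = n+δ, i.e. 0.35·k^(0.35−1) = 0.135, so k_gold = (0.35/0.135)^(1/0.65) ≈ 4.3303.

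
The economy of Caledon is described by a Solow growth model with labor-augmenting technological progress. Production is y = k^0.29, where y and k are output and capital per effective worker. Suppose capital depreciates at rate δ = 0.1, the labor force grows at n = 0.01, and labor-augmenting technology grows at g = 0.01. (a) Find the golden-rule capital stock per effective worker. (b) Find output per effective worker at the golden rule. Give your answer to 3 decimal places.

(a) k_gold ≈ 3.465; (b) y_gold ≈ 1.434

n + g + δ = 0.01 + 0.01 + 0.1 = 0.12.
Maximizing c = f(k) − (n+g+δ)·k gives f'(k) = n+g+δ, i.e. 0.29·k^(0.29−1) = 0.12, so k_gold = (0.29/0.12)^(1/0.71) ≈ 3.4653.
y_gold = 3.4653^0.29 ≈ 1.4339.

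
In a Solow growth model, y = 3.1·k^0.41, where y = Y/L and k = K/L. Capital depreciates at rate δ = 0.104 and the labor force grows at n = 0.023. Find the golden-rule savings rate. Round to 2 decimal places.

Capital per worker breaks even when investment replaces (n + δ)·k; here n + δ = 0.127.
At the golden rule MPK = n+δ, and in any Cobb-Douglas steady state s = (n+δ)·k/y = MPK·k/y = capital's share 0.41.

s_gold = 0.41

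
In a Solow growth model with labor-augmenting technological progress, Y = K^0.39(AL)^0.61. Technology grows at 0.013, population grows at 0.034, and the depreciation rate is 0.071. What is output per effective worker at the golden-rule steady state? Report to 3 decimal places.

y_gold ≈ 2.148

The effective depreciation rate is n + g + δ = 0.034 + 0.013 + 0.071 = 0.118.
Maximizing c = f(k) − (n+g+δ)·k gives f'(k) = n+g+δ, i.e. 0.39·k^(0.39−1) = 0.118, so k_gold = (0.39/0.118)^(1/0.61) ≈ 7.0977.
Output: y_gold = k_gold^0.39 = 7.0977^0.39 ≈ 2.1475.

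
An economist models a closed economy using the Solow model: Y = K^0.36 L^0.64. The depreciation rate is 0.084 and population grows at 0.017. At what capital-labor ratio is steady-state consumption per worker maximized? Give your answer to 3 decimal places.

k_gold ≈ 7.286

Break-even investment rate: n + δ = 0.017 + 0.084 = 0.101.
At the golden rule the marginal product of capital equals n+δ: 0.36·k^(0.36−1) = 0.101. Solving, k_gold = (0.36/0.101)^(1/0.64) ≈ 7.2857.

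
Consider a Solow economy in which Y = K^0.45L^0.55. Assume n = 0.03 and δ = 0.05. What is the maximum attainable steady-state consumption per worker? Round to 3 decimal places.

Capital per worker breaks even when investment replaces (n + δ)·k; here n + δ = 0.08.
At the golden rule the marginal product of capital equals n+δ: 0.45·k^(0.45−1) = 0.08. Solving, k_gold = (0.45/0.08)^(1/0.55) ≈ 23.1132.
y_gold = 23.1132^0.45 ≈ 4.1090.
c_gold = y_gold − (n+δ)·k_gold = 4.1090 − 0.08·23.1132 ≈ 2.2600.

c_gold ≈ 2.260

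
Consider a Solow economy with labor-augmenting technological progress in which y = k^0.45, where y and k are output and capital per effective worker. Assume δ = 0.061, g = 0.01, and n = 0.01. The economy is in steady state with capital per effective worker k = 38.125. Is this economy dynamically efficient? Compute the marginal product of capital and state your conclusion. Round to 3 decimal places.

Break-even investment rate: n + g + δ = 0.01 + 0.01 + 0.061 = 0.081.
MPK = 0.45·k^(0.45−1) = 0.45·38.125^(-0.55) ≈ 0.0608.
MPK < 0.081, so the economy is dynamically inefficient (over-saving).

dynamically inefficient; MPK ≈ 0.061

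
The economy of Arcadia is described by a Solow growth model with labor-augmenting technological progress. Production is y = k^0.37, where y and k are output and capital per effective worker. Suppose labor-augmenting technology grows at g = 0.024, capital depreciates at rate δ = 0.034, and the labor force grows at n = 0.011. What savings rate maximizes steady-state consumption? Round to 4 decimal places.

s_gold = 0.3700

n + g + δ = 0.011 + 0.024 + 0.034 = 0.069.
At the golden rule MPK = n+g+δ, and in any Cobb-Douglas steady state s = (n+g+δ)·k/y = MPK·k/y = capital's share 0.37.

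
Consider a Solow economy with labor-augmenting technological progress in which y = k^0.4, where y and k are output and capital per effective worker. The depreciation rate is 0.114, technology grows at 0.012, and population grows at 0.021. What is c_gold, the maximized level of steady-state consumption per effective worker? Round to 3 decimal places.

n + g + δ = 0.021 + 0.012 + 0.114 = 0.147.
Maximizing c = f(k) − (n+g+δ)·k gives f'(k) = n+g+δ, i.e. 0.4·k^(0.4−1) = 0.147, so k_gold = (0.4/0.147)^(1/0.6) ≈ 5.3036.
y_gold = 5.3036^0.4 ≈ 1.9491.
c_gold = y_gold − (n+g+δ)·k_gold = 1.9491 − 0.147·5.3036 ≈ 1.1694.

c_gold ≈ 1.169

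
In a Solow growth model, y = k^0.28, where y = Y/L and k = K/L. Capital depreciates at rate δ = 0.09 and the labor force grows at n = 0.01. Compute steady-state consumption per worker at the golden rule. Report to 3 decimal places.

Break-even investment rate: n + δ = 0.01 + 0.09 = 0.1.
Golden rule sets MPK = n+δ: 0.28·k^(0.28−1) = 0.1, so k_gold = (0.28/0.1)^(1/0.72) ≈ 4.1788.
y_gold = 4.1788^0.28 ≈ 1.4924.
c_gold = y_gold − (n+δ)·k_gold = 1.4924 − 0.1·4.1788 ≈ 1.0746.

c_gold ≈ 1.075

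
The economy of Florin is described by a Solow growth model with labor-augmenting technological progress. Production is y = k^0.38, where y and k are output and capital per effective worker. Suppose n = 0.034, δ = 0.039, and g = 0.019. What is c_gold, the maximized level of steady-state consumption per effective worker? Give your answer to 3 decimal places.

c_gold ≈ 1.479

Capital per effective worker breaks even when investment replaces (n + g + δ)·k; here n + g + δ = 0.092.
Golden rule sets MPK = n+g+δ: 0.38·k^(0.38−1) = 0.092, so k_gold = (0.38/0.092)^(1/0.62) ≈ 9.8524.
y_gold = 9.8524^0.38 ≈ 2.3853.
c_gold = y_gold − (n+g+δ)·k_gold = 2.3853 − 0.092·9.8524 ≈ 1.4789.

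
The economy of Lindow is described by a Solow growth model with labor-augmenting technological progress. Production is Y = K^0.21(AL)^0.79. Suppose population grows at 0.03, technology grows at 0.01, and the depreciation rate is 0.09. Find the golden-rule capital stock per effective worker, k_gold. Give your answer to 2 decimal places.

k_gold ≈ 1.84

n + g + δ = 0.03 + 0.01 + 0.09 = 0.13.
Golden rule sets MPK = n+g+δ: 0.21·k^(0.21−1) = 0.13, so k_gold = (0.21/0.13)^(1/0.79) ≈ 1.8350.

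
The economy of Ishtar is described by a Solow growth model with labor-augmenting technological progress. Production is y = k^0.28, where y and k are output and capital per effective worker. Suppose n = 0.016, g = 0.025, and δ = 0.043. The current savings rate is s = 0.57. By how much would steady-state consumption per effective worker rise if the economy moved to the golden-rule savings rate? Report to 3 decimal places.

n + g + δ = 0.016 + 0.025 + 0.043 = 0.084.
Current steady state (s = 0.57): k* = (0.57/0.084)^(1/0.72) ≈ 14.2887, y* = 14.2887^0.28 ≈ 2.1057, c* = (1−0.57)·2.1057 ≈ 0.9055.
Maximizing c = f(k) − (n+g+δ)·k gives f'(k) = n+g+δ, i.e. 0.28·k^(0.28−1) = 0.084, so k_gold = (0.28/0.084)^(1/0.72) ≈ 5.3238.
y_gold = 5.3238^0.28 ≈ 1.5971, c_gold = y_gold − 0.084·k_gold ≈ 1.1499.
Gain: Δc = 1.1499 − 0.9055 ≈ 0.2445.

Δc ≈ 0.244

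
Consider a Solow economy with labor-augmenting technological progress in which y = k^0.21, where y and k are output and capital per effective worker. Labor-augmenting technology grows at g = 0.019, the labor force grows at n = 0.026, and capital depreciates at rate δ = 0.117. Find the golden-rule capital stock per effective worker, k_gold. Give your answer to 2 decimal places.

The effective depreciation rate is n + g + δ = 0.026 + 0.019 + 0.117 = 0.162.
Maximizing c = f(k) − (n+g+δ)·k gives f'(k) = n+g+δ, i.e. 0.21·k^(0.21−1) = 0.162, so k_gold = (0.21/0.162)^(1/0.79) ≈ 1.3889.

k_gold ≈ 1.39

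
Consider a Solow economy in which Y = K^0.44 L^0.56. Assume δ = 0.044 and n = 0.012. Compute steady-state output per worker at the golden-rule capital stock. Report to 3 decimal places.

Capital per worker breaks even when investment replaces (n + δ)·k; here n + δ = 0.056.
Maximizing c = f(k) − (n+δ)·k gives f'(k) = n+δ, i.e. 0.44·k^(0.44−1) = 0.056, so k_gold = (0.44/0.056)^(1/0.56) ≈ 39.6905.
Output: y_gold = k_gold^0.44 = 39.6905^0.44 ≈ 5.0515.

y_gold ≈ 5.052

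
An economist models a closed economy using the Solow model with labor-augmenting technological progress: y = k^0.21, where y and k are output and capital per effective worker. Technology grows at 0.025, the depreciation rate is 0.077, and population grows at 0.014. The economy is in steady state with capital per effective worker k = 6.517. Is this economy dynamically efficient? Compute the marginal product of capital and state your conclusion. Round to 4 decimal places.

dynamically inefficient; MPK ≈ 0.0478

The effective depreciation rate is n + g + δ = 0.014 + 0.025 + 0.077 = 0.116.
MPK = 0.21·k^(0.21−1) = 0.21·6.517^(-0.79) ≈ 0.0478.
MPK < 0.116, so the economy is dynamically inefficient (over-saving).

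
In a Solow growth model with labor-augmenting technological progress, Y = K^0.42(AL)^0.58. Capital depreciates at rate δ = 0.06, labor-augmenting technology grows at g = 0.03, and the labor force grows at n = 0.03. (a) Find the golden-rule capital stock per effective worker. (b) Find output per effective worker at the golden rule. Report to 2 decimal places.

(a) k_gold ≈ 8.67; (b) y_gold ≈ 2.48

The effective depreciation rate is n + g + δ = 0.03 + 0.03 + 0.06 = 0.12.
Setting f'(k) = n+g+δ gives 0.42·k^(0.42−1) = 0.12, hence k_gold = (0.42/0.12)^(1/0.58) ≈ 8.6706.
y_gold = 8.6706^0.42 ≈ 2.4773.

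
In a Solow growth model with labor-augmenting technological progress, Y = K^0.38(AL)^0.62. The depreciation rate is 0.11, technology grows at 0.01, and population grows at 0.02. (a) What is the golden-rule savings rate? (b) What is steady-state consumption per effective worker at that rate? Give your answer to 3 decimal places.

The effective depreciation rate is n + g + δ = 0.02 + 0.01 + 0.11 = 0.14.
For Cobb-Douglas, s_gold equals capital's share: s_gold = 0.38.
Setting f'(k) = n+g+δ gives 0.38·k^(0.38−1) = 0.14, hence k_gold = (0.38/0.14)^(1/0.62) ≈ 5.0055.
y_gold = 5.0055^0.38 ≈ 1.8441; c_gold = (1−0.38)·y_gold ≈ 1.1434.

(a) s_gold = 0.380; (b) c_gold ≈ 1.143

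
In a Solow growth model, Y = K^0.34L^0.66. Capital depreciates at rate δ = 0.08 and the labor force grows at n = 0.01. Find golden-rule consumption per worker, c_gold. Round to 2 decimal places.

c_gold ≈ 1.31

Break-even investment rate: n + δ = 0.01 + 0.08 = 0.09.
Maximizing c = f(k) − (n+δ)·k gives f'(k) = n+δ, i.e. 0.34·k^(0.34−1) = 0.09, so k_gold = (0.34/0.09)^(1/0.66) ≈ 7.4920.
y_gold = 7.4920^0.34 ≈ 1.9832.
c_gold = y_gold − (n+δ)·k_gold = 1.9832 − 0.09·7.4920 ≈ 1.3089.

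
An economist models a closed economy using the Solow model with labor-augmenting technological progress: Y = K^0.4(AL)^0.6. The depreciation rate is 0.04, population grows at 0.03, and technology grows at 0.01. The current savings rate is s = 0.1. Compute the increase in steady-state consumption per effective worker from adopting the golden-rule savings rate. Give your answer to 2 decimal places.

Δc ≈ 0.71

The effective depreciation rate is n + g + δ = 0.03 + 0.01 + 0.04 = 0.08.
Current steady state (s = 0.1): k* = (0.1/0.08)^(1/0.6) ≈ 1.4505, y* = 1.4505^0.4 ≈ 1.1604, c* = (1−0.1)·1.1604 ≈ 1.0444.
Golden rule sets MPK = n+g+δ: 0.4·k^(0.4−1) = 0.08, so k_gold = (0.4/0.08)^(1/0.6) ≈ 14.6201.
y_gold = 14.6201^0.4 ≈ 2.9240, c_gold = y_gold − 0.08·k_gold ≈ 1.7544.
Gain: Δc = 1.7544 − 1.0444 ≈ 0.7101.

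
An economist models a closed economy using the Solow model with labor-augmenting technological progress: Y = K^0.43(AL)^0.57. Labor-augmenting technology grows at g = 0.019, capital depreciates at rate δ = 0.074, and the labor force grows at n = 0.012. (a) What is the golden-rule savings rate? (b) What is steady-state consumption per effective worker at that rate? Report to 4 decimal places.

(a) s_gold = 0.4300; (b) c_gold ≈ 1.6511

n + g + δ = 0.012 + 0.019 + 0.074 = 0.105.
For Cobb-Douglas, s_gold equals capital's share: s_gold = 0.43.
Maximizing c = f(k) − (n+g+δ)·k gives f'(k) = n+g+δ, i.e. 0.43·k^(0.43−1) = 0.105, so k_gold = (0.43/0.105)^(1/0.57) ≈ 11.8624.
y_gold = 11.8624^0.43 ≈ 2.8966; c_gold = (1−0.43)·y_gold ≈ 1.6511.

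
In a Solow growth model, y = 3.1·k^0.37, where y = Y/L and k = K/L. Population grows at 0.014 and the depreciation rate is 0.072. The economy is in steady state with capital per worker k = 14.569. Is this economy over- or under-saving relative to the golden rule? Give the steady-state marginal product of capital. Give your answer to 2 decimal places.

under-saving; MPK ≈ 0.21

n + δ = 0.014 + 0.072 = 0.086.
MPK = 0.37·3.1·k^(0.37−1) = 0.37·3.1·14.569^(-0.63) ≈ 0.2121.
MPK > 0.086, so the economy is dynamically efficient (under-saving).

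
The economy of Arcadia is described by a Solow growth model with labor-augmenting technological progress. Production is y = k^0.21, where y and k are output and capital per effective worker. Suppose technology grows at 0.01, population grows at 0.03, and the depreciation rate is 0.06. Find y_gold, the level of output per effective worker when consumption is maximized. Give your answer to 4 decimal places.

Capital per effective worker breaks even when investment replaces (n + g + δ)·k; here n + g + δ = 0.1.
Maximizing c = f(k) − (n+g+δ)·k gives f'(k) = n+g+δ, i.e. 0.21·k^(0.21−1) = 0.1, so k_gold = (0.21/0.1)^(1/0.79) ≈ 2.5578.
Output: y_gold = k_gold^0.21 = 2.5578^0.21 ≈ 1.2180.

y_gold ≈ 1.2180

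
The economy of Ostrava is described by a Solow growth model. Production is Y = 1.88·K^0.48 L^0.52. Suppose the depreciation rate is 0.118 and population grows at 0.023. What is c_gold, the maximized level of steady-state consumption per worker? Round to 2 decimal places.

n + δ = 0.023 + 0.118 = 0.141.
At the golden rule the marginal product of capital equals n+δ: 0.48·1.88·k^(0.48−1) = 0.141. Solving, k_gold = (0.48·1.88/0.141)^(1/0.52) ≈ 35.5096.
y_gold = 1.88·35.5096^0.48 ≈ 10.4310.
c_gold = y_gold − (n+δ)·k_gold = 10.4310 − 0.141·35.5096 ≈ 5.4241.

c_gold ≈ 5.42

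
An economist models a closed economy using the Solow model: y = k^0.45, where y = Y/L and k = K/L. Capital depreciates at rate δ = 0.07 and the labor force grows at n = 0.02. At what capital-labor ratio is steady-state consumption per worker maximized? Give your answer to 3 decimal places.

Break-even investment rate: n + δ = 0.02 + 0.07 = 0.09.
Setting f'(k) = n+δ gives 0.45·k^(0.45−1) = 0.09, hence k_gold = (0.45/0.09)^(1/0.55) ≈ 18.6575.

k_gold ≈ 18.658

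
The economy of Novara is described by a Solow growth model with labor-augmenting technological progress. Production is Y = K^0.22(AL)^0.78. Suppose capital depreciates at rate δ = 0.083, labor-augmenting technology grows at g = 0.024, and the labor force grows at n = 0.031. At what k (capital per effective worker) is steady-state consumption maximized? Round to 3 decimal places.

k_gold ≈ 1.818

The effective depreciation rate is n + g + δ = 0.031 + 0.024 + 0.083 = 0.138.
At the golden rule the marginal product of capital equals n+g+δ: 0.22·k^(0.22−1) = 0.138. Solving, k_gold = (0.22/0.138)^(1/0.78) ≈ 1.8183.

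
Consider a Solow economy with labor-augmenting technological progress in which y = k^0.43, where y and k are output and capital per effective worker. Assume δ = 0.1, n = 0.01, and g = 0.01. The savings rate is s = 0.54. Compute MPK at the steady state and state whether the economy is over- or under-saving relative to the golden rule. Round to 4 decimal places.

over-saving; MPK ≈ 0.0956

n + g + δ = 0.01 + 0.01 + 0.1 = 0.12.
Steady-state k*: s·k^0.43 = 0.12·k gives k* = (0.54/0.12)^(1/0.57) ≈ 13.9954.
MPK = 0.43·13.9954^(-0.57) ≈ 0.0956.
MPK < n+g+δ = 0.12, so the economy is dynamically inefficient (over-saving).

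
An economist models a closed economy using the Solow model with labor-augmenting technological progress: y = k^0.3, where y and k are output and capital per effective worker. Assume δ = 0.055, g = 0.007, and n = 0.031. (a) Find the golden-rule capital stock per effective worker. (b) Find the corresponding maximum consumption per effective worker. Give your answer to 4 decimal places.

(a) k_gold ≈ 5.3288; (b) c_gold ≈ 1.1563

Capital per effective worker breaks even when investment replaces (n + g + δ)·k; here n + g + δ = 0.093.
Golden rule sets MPK = n+g+δ: 0.3·k^(0.3−1) = 0.093, so k_gold = (0.3/0.093)^(1/0.7) ≈ 5.3288.
y_gold = 5.3288^0.3 ≈ 1.6519; c_gold = y_gold − 0.093·k_gold ≈ 1.1563.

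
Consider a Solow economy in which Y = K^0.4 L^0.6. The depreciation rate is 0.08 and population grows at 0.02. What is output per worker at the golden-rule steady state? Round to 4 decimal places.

n + δ = 0.02 + 0.08 = 0.1.
Golden rule sets MPK = n+δ: 0.4·k^(0.4−1) = 0.1, so k_gold = (0.4/0.1)^(1/0.6) ≈ 10.0794.
Output: y_gold = k_gold^0.4 = 10.0794^0.4 ≈ 2.5198.

y_gold ≈ 2.5198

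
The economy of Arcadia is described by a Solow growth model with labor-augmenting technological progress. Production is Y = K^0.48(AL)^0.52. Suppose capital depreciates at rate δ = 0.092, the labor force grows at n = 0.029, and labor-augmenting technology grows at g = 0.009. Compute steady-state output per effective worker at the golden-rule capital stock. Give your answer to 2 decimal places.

The effective depreciation rate is n + g + δ = 0.029 + 0.009 + 0.092 = 0.13.
Golden rule sets MPK = n+g+δ: 0.48·k^(0.48−1) = 0.13, so k_gold = (0.48/0.13)^(1/0.52) ≈ 12.3298.
Output: y_gold = k_gold^0.48 = 12.3298^0.48 ≈ 3.3393.

y_gold ≈ 3.34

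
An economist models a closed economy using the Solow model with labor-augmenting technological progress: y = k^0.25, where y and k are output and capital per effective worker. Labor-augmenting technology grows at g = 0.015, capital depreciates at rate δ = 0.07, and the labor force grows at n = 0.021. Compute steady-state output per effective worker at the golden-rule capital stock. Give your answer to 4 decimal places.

y_gold ≈ 1.3311

Capital per effective worker breaks even when investment replaces (n + g + δ)·k; here n + g + δ = 0.106.
Maximizing c = f(k) − (n+g+δ)·k gives f'(k) = n+g+δ, i.e. 0.25·k^(0.25−1) = 0.106, so k_gold = (0.25/0.106)^(1/0.75) ≈ 3.1394.
Output: y_gold = k_gold^0.25 = 3.1394^0.25 ≈ 1.3311.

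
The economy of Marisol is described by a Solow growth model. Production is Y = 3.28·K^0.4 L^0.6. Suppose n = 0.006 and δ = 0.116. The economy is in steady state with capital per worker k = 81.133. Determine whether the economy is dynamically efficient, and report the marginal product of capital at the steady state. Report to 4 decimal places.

dynamically inefficient; MPK ≈ 0.0938

The effective depreciation rate is n + δ = 0.006 + 0.116 = 0.122.
MPK = 0.4·3.28·k^(0.4−1) = 0.4·3.28·81.133^(-0.6) ≈ 0.0938.
MPK < 0.122, so the economy is dynamically inefficient (over-saving).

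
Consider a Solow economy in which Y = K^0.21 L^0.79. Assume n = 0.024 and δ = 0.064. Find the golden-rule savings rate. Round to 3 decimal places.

s_gold = 0.210

Capital per worker breaks even when investment replaces (n + δ)·k; here n + δ = 0.088.
At the golden rule MPK = n+δ, and in any Cobb-Douglas steady state s = (n+δ)·k/y = MPK·k/y = capital's share 0.21.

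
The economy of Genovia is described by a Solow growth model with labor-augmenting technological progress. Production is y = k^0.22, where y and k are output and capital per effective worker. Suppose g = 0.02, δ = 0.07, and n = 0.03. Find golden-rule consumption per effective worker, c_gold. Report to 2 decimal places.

c_gold ≈ 0.93

Capital per effective worker breaks even when investment replaces (n + g + δ)·k; here n + g + δ = 0.12.
Setting f'(k) = n+g+δ gives 0.22·k^(0.22−1) = 0.12, hence k_gold = (0.22/0.12)^(1/0.78) ≈ 2.1751.
y_gold = 2.1751^0.22 ≈ 1.1864.
c_gold = y_gold − (n+g+δ)·k_gold = 1.1864 − 0.12·2.1751 ≈ 0.9254.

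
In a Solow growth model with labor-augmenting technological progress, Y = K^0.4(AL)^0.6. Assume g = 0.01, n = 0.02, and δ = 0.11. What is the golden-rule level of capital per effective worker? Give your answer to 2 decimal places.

k_gold ≈ 5.75

n + g + δ = 0.02 + 0.01 + 0.11 = 0.14.
At the golden rule the marginal product of capital equals n+g+δ: 0.4·k^(0.4−1) = 0.14. Solving, k_gold = (0.4/0.14)^(1/0.6) ≈ 5.7529.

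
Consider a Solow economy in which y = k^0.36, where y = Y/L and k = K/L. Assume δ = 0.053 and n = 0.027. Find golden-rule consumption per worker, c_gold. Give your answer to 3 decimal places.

c_gold ≈ 1.491

Capital per worker breaks even when investment replaces (n + δ)·k; here n + δ = 0.08.
Golden rule sets MPK = n+δ: 0.36·k^(0.36−1) = 0.08, so k_gold = (0.36/0.08)^(1/0.64) ≈ 10.4868.
y_gold = 10.4868^0.36 ≈ 2.3304.
c_gold = y_gold − (n+δ)·k_gold = 2.3304 − 0.08·10.4868 ≈ 1.4915.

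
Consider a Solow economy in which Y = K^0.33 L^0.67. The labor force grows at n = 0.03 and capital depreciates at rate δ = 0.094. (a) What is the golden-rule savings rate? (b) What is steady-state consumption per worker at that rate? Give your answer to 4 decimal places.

(a) s_gold = 0.3300; (b) c_gold ≈ 1.0850

Break-even investment rate: n + δ = 0.03 + 0.094 = 0.124.
For Cobb-Douglas, s_gold equals capital's share: s_gold = 0.33.
Golden rule sets MPK = n+δ: 0.33·k^(0.33−1) = 0.124, so k_gold = (0.33/0.124)^(1/0.67) ≈ 4.3099.
y_gold = 4.3099^0.33 ≈ 1.6195; c_gold = (1−0.33)·y_gold ≈ 1.0850.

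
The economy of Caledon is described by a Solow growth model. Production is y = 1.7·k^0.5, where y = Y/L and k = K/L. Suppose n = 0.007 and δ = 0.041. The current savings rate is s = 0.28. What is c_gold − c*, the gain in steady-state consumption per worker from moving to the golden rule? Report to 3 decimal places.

Δc ≈ 2.914

n + δ = 0.007 + 0.041 = 0.048.
Current steady state (s = 0.28): k* = (0.28·1.7/0.048)^(1/0.5) ≈ 98.3403, y* = 1.7·98.3403^0.5 ≈ 16.8583, c* = (1−0.28)·16.8583 ≈ 12.1380.
Maximizing c = f(k) − (n+δ)·k gives f'(k) = n+δ, i.e. 0.5·1.7·k^(0.5−1) = 0.048, so k_gold = (0.5·1.7/0.048)^(1/0.5) ≈ 313.5851.
y_gold = 1.7·313.5851^0.5 ≈ 30.1042, c_gold = y_gold − 0.048·k_gold ≈ 15.0521.
Gain: Δc = 15.0521 − 12.1380 ≈ 2.9141.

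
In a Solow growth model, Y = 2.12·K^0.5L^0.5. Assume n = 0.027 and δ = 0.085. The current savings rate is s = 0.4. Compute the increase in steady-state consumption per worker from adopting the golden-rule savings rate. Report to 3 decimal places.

Capital per worker breaks even when investment replaces (n + δ)·k; here n + δ = 0.112.
Current steady state (s = 0.4): k* = (0.4·2.12/0.112)^(1/0.5) ≈ 57.3265, y* = 2.12·57.3265^0.5 ≈ 16.0514, c* = (1−0.4)·16.0514 ≈ 9.6309.
Golden rule sets MPK = n+δ: 0.5·2.12·k^(0.5−1) = 0.112, so k_gold = (0.5·2.12/0.112)^(1/0.5) ≈ 89.5727.
y_gold = 2.12·89.5727^0.5 ≈ 20.0643, c_gold = y_gold − 0.112·k_gold ≈ 10.0321.
Gain: Δc = 10.0321 − 9.6309 ≈ 0.4013.

Δc ≈ 0.401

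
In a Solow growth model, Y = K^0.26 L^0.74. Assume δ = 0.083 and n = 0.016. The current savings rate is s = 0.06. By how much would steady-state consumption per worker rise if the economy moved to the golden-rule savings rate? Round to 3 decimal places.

Δc ≈ 0.251

The effective depreciation rate is n + δ = 0.016 + 0.083 = 0.099.
Current steady state (s = 0.06): k* = (0.06/0.099)^(1/0.74) ≈ 0.5083, y* = 0.5083^0.26 ≈ 0.8387, c* = (1−0.06)·0.8387 ≈ 0.7883.
Golden rule sets MPK = n+δ: 0.26·k^(0.26−1) = 0.099, so k_gold = (0.26/0.099)^(1/0.74) ≈ 3.6870.
y_gold = 3.6870^0.26 ≈ 1.4039, c_gold = y_gold − 0.099·k_gold ≈ 1.0389.
Gain: Δc = 1.0389 − 0.7883 ≈ 0.2505.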